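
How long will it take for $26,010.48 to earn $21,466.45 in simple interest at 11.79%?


Rearrange the simple interest formula for t:
I = P × r × t  ⇒  t = I / (P × r)
t = $21,466.45 / ($26,010.48 × 0.1179)
t = 7

t = I/(P×r) = 7 years


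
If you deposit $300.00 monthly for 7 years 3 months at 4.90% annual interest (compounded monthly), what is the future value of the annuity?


Future value of an ordinary annuity: FV = PMT × ((1 + r)^n − 1) / r
Monthly rate r = 0.049/12 ≈ 0.00408333, n = 87
FV = $300.00 × ((1 + 0.049/12)^87 − 1) / (0.049/12)
FV = $300.00 × 104.205491
FV = $31,261.65

FV = PMT × ((1+r)^n - 1)/r = $31,261.65


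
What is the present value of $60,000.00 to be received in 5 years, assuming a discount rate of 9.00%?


Present value formula: PV = FV / (1 + r)^t
PV = $60,000.00 / (1 + 0.09)^5
PV = $60,000.00 / 1.538624
PV = $38,995.88

PV = FV / (1 + r)^t = $38,995.88


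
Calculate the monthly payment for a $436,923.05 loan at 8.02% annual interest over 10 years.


Loan payment formula: PMT = PV × r / (1 − (1 + r)^(−n))
Monthly rate r = 0.0802/12 ≈ 0.00668333, n = 120 months
Denominator: 1 − (1 + 0.0802/12)^(−120) = 0.550371
PMT = $436,923.05 × (0.0802/12) / 0.550371
PMT = $5,305.70 per month

PMT = PV × r / (1-(1+r)^(-n)) = $5,305.70/month


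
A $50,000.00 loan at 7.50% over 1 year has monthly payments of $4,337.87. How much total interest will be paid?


Total paid over the life of the loan = PMT × n.
Total paid = $4,337.87 × 12 = $52,054.44
Total interest = total paid − principal = $52,054.44 − $50,000.00 = $2,054.44

Total interest = (PMT × n) - PV = $2,054.44


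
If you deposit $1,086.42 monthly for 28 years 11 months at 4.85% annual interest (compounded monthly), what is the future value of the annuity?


Future value of an ordinary annuity: FV = PMT × ((1 + r)^n − 1) / r
Monthly rate r = 0.0485/12 ≈ 0.00404167, n = 347
FV = $1,086.42 × ((1 + 0.0485/12)^347 − 1) / (0.0485/12)
FV = $1,086.42 × 755.556412
FV = $820,851.60

FV = PMT × ((1+r)^n - 1)/r = $820,851.60


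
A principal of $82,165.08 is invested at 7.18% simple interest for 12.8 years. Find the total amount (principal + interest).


Total amount formula: A = P(1 + rt) = P + P·r·t
Interest: I = P × r × t = $82,165.08 × 0.0718 × 12.8 = $75,513.00
A = P + I = $82,165.08 + $75,513.00 = $157,678.08

A = P + I = P(1 + rt) = $157,678.08


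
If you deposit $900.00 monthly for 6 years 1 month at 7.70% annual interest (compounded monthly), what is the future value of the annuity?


Future value of an ordinary annuity: FV = PMT × ((1 + r)^n − 1) / r
Monthly rate r = 0.077/12 ≈ 0.00641667, n = 73
FV = $900.00 × ((1 + 0.077/12)^73 − 1) / (0.077/12)
FV = $900.00 × 92.738829
FV = $83,464.95

FV = PMT × ((1+r)^n - 1)/r = $83,464.95


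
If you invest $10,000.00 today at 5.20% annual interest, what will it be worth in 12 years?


Future value formula: FV = PV × (1 + r)^t
FV = $10,000.00 × (1 + 0.052)^12
FV = $10,000.00 × 1.837337
FV = $18,373.37

FV = PV × (1 + r)^t = $18,373.37


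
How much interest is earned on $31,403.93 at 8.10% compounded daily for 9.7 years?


Compound interest earned = final amount − principal.
A = P(1 + r/n)^(nt) = $31,403.93 × (1 + 0.081/365)^(365 × 9.7) = $68,892.40
Interest = A − P = $68,892.40 − $31,403.93 = $37,488.47

Interest = A - P = $37,488.47


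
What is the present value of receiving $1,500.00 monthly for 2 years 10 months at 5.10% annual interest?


Present value of an ordinary annuity: PV = PMT × (1 − (1 + r)^(−n)) / r
Monthly rate r = 0.051/12 = 0.00425, n = 34
PV = $1,500.00 × (1 − (1 + 0.051/12)^(−34)) / (0.051/12)
PV = $1,500.00 × 31.595306
PV = $47,392.96

PV = PMT × (1-(1+r)^(-n))/r = $47,392.96


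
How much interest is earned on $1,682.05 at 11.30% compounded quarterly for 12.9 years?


Compound interest earned = final amount − principal.
A = P(1 + r/n)^(nt) = $1,682.05 × (1 + 0.113/4)^(4 × 12.9) = $7,081.62
Interest = A − P = $7,081.62 − $1,682.05 = $5,399.57

Interest = A - P = $5,399.57


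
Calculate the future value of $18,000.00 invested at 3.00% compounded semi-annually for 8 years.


Compound interest formula: A = P(1 + r/n)^(nt)
A = $18,000.00 × (1 + 0.03/2)^(2 × 8)
Growth factor: (1 + 0.03/2)^16 = 1.2689855
A = $18,000.00 × 1.2689855
A = $22,841.74

A = P(1 + r/n)^(nt) = $22,841.74


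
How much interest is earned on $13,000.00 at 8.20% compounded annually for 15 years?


Compound interest earned = final amount − principal.
A = P(1 + r/n)^(nt) = $13,000.00 × (1 + 0.082/1)^(1 × 15) = $42,398.67
Interest = A − P = $42,398.67 − $13,000.00 = $29,398.67

Interest = A - P = $29,398.67


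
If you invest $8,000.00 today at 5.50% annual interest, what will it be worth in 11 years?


Future value formula: FV = PV × (1 + r)^t
FV = $8,000.00 × (1 + 0.055)^11
FV = $8,000.00 × 1.802092
FV = $14,416.74

FV = PV × (1 + r)^t = $14,416.74


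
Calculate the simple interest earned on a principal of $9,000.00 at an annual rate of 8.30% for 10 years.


Simple interest formula: I = P × r × t
I = $9,000.00 × 0.083 × 10
I = $7,470.00

I = P × r × t = $7,470.00


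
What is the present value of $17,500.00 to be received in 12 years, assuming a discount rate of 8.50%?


Present value formula: PV = FV / (1 + r)^t
PV = $17,500.00 / (1 + 0.085)^12
PV = $17,500.00 / 2.661686
PV = $6,574.78

PV = FV / (1 + r)^t = $6,574.78


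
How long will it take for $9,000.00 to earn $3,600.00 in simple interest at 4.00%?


Rearrange the simple interest formula for t:
I = P × r × t  ⇒  t = I / (P × r)
t = $3,600.00 / ($9,000.00 × 0.04)
t = 10

t = I/(P×r) = 10 years


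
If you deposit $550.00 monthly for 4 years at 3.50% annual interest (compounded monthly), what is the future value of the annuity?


Future value of an ordinary annuity: FV = PMT × ((1 + r)^n − 1) / r
Monthly rate r = 0.035/12 ≈ 0.00291667, n = 48
FV = $550.00 × ((1 + 0.035/12)^48 − 1) / (0.035/12)
FV = $550.00 × 51.442091
FV = $28,293.15

FV = PMT × ((1+r)^n - 1)/r = $28,293.15


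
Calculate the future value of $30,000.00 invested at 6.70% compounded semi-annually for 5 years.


Compound interest formula: A = P(1 + r/n)^(nt)
A = $30,000.00 × (1 + 0.067/2)^(2 × 5)
Growth factor: (1 + 0.067/2)^10 = 1.390288
A = $30,000.00 × 1.390288
A = $41,708.64

A = P(1 + r/n)^(nt) = $41,708.64


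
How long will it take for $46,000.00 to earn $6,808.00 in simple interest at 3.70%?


Rearrange the simple interest formula for t:
I = P × r × t  ⇒  t = I / (P × r)
t = $6,808.00 / ($46,000.00 × 0.037)
t = 4

t = I/(P×r) = 4 years


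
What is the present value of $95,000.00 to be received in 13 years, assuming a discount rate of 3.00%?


Present value formula: PV = FV / (1 + r)^t
PV = $95,000.00 / (1 + 0.03)^13
PV = $95,000.00 / 1.4685337
PV = $64,690.38

PV = FV / (1 + r)^t = $64,690.38


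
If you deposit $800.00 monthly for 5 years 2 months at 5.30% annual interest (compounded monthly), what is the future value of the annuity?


Future value of an ordinary annuity: FV = PMT × ((1 + r)^n − 1) / r
Monthly rate r = 0.053/12 ≈ 0.00441667, n = 62
FV = $800.00 × ((1 + 0.053/12)^62 − 1) / (0.053/12)
FV = $800.00 × 71.140300
FV = $56,912.24

FV = PMT × ((1+r)^n - 1)/r = $56,912.24


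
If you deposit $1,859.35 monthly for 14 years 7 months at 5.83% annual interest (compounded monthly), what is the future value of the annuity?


Future value of an ordinary annuity: FV = PMT × ((1 + r)^n − 1) / r
Monthly rate r = 0.0583/12 ≈ 0.00485833, n = 175
FV = $1,859.35 × ((1 + 0.0583/12)^175 − 1) / (0.0583/12)
FV = $1,859.35 × 274.851830
FV = $511,045.75

FV = PMT × ((1+r)^n - 1)/r = $511,045.75


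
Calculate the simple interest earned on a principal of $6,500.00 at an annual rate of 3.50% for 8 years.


Simple interest formula: I = P × r × t
I = $6,500.00 × 0.035 × 8
I = $1,820.00

I = P × r × t = $1,820.00


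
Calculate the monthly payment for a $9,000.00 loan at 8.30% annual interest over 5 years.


Loan payment formula: PMT = PV × r / (1 − (1 + r)^(−n))
Monthly rate r = 0.083/12 ≈ 0.00691667, n = 60 months
Denominator: 1 − (1 + 0.083/12)^(−60) = 0.338716
PMT = $9,000.00 × (0.083/12) / 0.338716
PMT = $183.78 per month

PMT = PV × r / (1-(1+r)^(-n)) = $183.78/month


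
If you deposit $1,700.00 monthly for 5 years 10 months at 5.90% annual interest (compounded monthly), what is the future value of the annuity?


Future value of an ordinary annuity: FV = PMT × ((1 + r)^n − 1) / r
Monthly rate r = 0.059/12 ≈ 0.00491667, n = 70
FV = $1,700.00 × ((1 + 0.059/12)^70 − 1) / (0.059/12)
FV = $1,700.00 × 83.313457
FV = $141,632.88

FV = PMT × ((1+r)^n - 1)/r = $141,632.88


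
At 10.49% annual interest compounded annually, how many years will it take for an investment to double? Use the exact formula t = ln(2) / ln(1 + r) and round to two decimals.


Doubling condition: (1 + r)^t = 2
Take ln of both sides: t × ln(1 + r) = ln(2)
t = ln(2) / ln(1 + r)
t = 0.693147 / 0.099755
t = 6.95

t = ln(2) / ln(1 + r) = 6.95 years


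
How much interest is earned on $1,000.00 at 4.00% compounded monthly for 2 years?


Compound interest earned = final amount − principal.
A = P(1 + r/n)^(nt) = $1,000.00 × (1 + 0.04/12)^(12 × 2) = $1,083.14
Interest = A − P = $1,083.14 − $1,000.00 = $83.14

Interest = A - P = $83.14


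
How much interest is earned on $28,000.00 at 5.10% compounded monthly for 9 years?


Compound interest earned = final amount − principal.
A = P(1 + r/n)^(nt) = $28,000.00 × (1 + 0.051/12)^(12 × 9) = $44,266.66
Interest = A − P = $44,266.66 − $28,000.00 = $16,266.66

Interest = A - P = $16,266.66


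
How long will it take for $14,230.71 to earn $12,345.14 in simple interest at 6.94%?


Rearrange the simple interest formula for t:
I = P × r × t  ⇒  t = I / (P × r)
t = $12,345.14 / ($14,230.71 × 0.0694)
t = 12.5

t = I/(P×r) = 12.5 years


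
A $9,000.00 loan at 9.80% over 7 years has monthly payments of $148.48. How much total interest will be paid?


Total paid over the life of the loan = PMT × n.
Total paid = $148.48 × 84 = $12,472.32
Total interest = total paid − principal = $12,472.32 − $9,000.00 = $3,472.32

Total interest = (PMT × n) - PV = $3,472.32


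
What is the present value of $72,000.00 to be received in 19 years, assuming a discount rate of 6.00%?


Present value formula: PV = FV / (1 + r)^t
PV = $72,000.00 / (1 + 0.06)^19
PV = $72,000.00 / 3.0255995
PV = $23,796.94

PV = FV / (1 + r)^t = $23,796.94


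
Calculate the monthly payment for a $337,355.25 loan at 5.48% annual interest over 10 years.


Loan payment formula: PMT = PV × r / (1 − (1 + r)^(−n))
Monthly rate r = 0.0548/12 ≈ 0.00456667, n = 120 months
Denominator: 1 − (1 + 0.0548/12)^(−120) = 0.4211735
PMT = $337,355.25 × (0.0548/12) / 0.4211735
PMT = $3,657.85 per month

PMT = PV × r / (1-(1+r)^(-n)) = $3,657.85/month


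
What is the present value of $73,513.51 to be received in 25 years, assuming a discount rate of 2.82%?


Present value formula: PV = FV / (1 + r)^t
PV = $73,513.51 / (1 + 0.0282)^25
PV = $73,513.51 / 2.004195
PV = $36,679.82

PV = FV / (1 + r)^t = $36,679.82


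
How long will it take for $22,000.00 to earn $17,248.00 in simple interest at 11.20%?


Rearrange the simple interest formula for t:
I = P × r × t  ⇒  t = I / (P × r)
t = $17,248.00 / ($22,000.00 × 0.112)
t = 7

t = I/(P×r) = 7 years


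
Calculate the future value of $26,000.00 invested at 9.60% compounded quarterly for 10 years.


Compound interest formula: A = P(1 + r/n)^(nt)
A = $26,000.00 × (1 + 0.096/4)^(4 × 10)
Growth factor: (1 + 0.096/4)^40 = 2.582250
A = $26,000.00 × 2.582250
A = $67,138.50

A = P(1 + r/n)^(nt) = $67,138.50


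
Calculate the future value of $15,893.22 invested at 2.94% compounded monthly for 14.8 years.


Compound interest formula: A = P(1 + r/n)^(nt)
A = $15,893.22 × (1 + 0.0294/12)^(12 × 14.8)
Growth factor: (1 + 0.0294/12)^177.6 = 1.5443264
A = $15,893.22 × 1.5443264
A = $24,544.32

A = P(1 + r/n)^(nt) = $24,544.32


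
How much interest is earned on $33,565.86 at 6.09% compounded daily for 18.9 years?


Compound interest earned = final amount − principal.
A = P(1 + r/n)^(nt) = $33,565.86 × (1 + 0.0609/365)^(365 × 18.9) = $106,104.39
Interest = A − P = $106,104.39 − $33,565.86 = $72,538.53

Interest = A - P = $72,538.53


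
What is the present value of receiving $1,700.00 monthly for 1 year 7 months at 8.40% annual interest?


Present value of an ordinary annuity: PV = PMT × (1 − (1 + r)^(−n)) / r
Monthly rate r = 0.084/12 = 0.007, n = 19
PV = $1,700.00 × (1 − (1 + 0.084/12)^(−19)) / (0.084/12)
PV = $1,700.00 × 17.732740
PV = $30,145.66

PV = PMT × (1-(1+r)^(-n))/r = $30,145.66


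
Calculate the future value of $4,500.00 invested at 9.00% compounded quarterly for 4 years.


Compound interest formula: A = P(1 + r/n)^(nt)
A = $4,500.00 × (1 + 0.09/4)^(4 × 4)
Growth factor: (1 + 0.09/4)^16 = 1.4276215
A = $4,500.00 × 1.4276215
A = $6,424.30

A = P(1 + r/n)^(nt) = $6,424.30


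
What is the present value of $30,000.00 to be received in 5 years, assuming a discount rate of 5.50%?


Present value formula: PV = FV / (1 + r)^t
PV = $30,000.00 / (1 + 0.055)^5
PV = $30,000.00 / 1.306960
PV = $22,954.03

PV = FV / (1 + r)^t = $22,954.03


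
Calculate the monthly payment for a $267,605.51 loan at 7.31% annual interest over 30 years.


Loan payment formula: PMT = PV × r / (1 − (1 + r)^(−n))
Monthly rate r = 0.0731/12 ≈ 0.00609167, n = 360 months
Denominator: 1 − (1 + 0.0731/12)^(−360) = 0.887674
PMT = $267,605.51 × (0.0731/12) / 0.887674
PMT = $1,836.44 per month

PMT = PV × r / (1-(1+r)^(-n)) = $1,836.44/month


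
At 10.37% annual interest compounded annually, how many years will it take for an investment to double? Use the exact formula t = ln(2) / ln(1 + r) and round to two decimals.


Doubling condition: (1 + r)^t = 2
Take ln of both sides: t × ln(1 + r) = ln(2)
t = ln(2) / ln(1 + r)
t = 0.693147 / 0.098668
t = 7.03

t = ln(2) / ln(1 + r) = 7.03 years


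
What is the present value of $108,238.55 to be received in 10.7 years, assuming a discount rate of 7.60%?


Present value formula: PV = FV / (1 + r)^t
PV = $108,238.55 / (1 + 0.076)^10.7
PV = $108,238.55 / 2.1897337
PV = $49,430.01

PV = FV / (1 + r)^t = $49,430.01


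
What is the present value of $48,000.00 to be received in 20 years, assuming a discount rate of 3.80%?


Present value formula: PV = FV / (1 + r)^t
PV = $48,000.00 / (1 + 0.038)^20
PV = $48,000.00 / 2.108371
PV = $22,766.39

PV = FV / (1 + r)^t = $22,766.39


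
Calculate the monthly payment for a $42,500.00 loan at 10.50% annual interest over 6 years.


Loan payment formula: PMT = PV × r / (1 − (1 + r)^(−n))
Monthly rate r = 0.105/12 = 0.00875, n = 72 months
Denominator: 1 − (1 + 0.105/12)^(−72) = 0.465947
PMT = $42,500.00 × (0.105/12) / 0.465947
PMT = $798.11 per month

PMT = PV × r / (1-(1+r)^(-n)) = $798.11/month


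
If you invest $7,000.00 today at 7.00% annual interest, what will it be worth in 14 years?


Future value formula: FV = PV × (1 + r)^t
FV = $7,000.00 × (1 + 0.07)^14
FV = $7,000.00 × 2.578534
FV = $18,049.74

FV = PV × (1 + r)^t = $18,049.74


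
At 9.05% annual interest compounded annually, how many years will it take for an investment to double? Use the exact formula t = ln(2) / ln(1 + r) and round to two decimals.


Doubling condition: (1 + r)^t = 2
Take ln of both sides: t × ln(1 + r) = ln(2)
t = ln(2) / ln(1 + r)
t = 0.693147 / 0.086636
t = 8.00

t = ln(2) / ln(1 + r) = 8.00 years


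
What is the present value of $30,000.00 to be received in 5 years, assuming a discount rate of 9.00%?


Present value formula: PV = FV / (1 + r)^t
PV = $30,000.00 / (1 + 0.09)^5
PV = $30,000.00 / 1.538624
PV = $19,497.94

PV = FV / (1 + r)^t = $19,497.94


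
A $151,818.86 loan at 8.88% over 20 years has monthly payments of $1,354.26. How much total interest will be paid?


Total paid over the life of the loan = PMT × n.
Total paid = $1,354.26 × 240 = $325,022.40
Total interest = total paid − principal = $325,022.40 − $151,818.86 = $173,203.54

Total interest = (PMT × n) - PV = $173,203.54


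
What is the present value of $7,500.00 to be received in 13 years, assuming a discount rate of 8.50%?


Present value formula: PV = FV / (1 + r)^t
PV = $7,500.00 / (1 + 0.085)^13
PV = $7,500.00 / 2.887930
PV = $2,597.02

PV = FV / (1 + r)^t = $2,597.02


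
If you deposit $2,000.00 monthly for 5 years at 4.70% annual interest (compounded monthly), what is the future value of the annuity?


Future value of an ordinary annuity: FV = PMT × ((1 + r)^n − 1) / r
Monthly rate r = 0.047/12 ≈ 0.00391667, n = 60
FV = $2,000.00 × ((1 + 0.047/12)^60 − 1) / (0.047/12)
FV = $2,000.00 × 67.488076
FV = $134,976.15

FV = PMT × ((1+r)^n - 1)/r = $134,976.15


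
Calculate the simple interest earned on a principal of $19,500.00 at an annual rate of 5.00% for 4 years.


Simple interest formula: I = P × r × t
I = $19,500.00 × 0.05 × 4
I = $3,900.00

I = P × r × t = $3,900.00


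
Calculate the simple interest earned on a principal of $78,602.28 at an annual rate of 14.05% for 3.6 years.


Simple interest formula: I = P × r × t
I = $78,602.28 × 0.1405 × 3.6
I = $39,757.03

I = P × r × t = $39,757.03


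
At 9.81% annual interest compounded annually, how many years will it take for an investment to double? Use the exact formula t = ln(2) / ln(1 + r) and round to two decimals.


Doubling condition: (1 + r)^t = 2
Take ln of both sides: t × ln(1 + r) = ln(2)
t = ln(2) / ln(1 + r)
t = 0.693147 / 0.093581
t = 7.41

t = ln(2) / ln(1 + r) = 7.41 years


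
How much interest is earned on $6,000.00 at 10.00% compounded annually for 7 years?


Compound interest earned = final amount − principal.
A = P(1 + r/n)^(nt) = $6,000.00 × (1 + 0.1/1)^(1 × 7) = $11,692.30
Interest = A − P = $11,692.30 − $6,000.00 = $5,692.30

Interest = A - P = $5,692.30


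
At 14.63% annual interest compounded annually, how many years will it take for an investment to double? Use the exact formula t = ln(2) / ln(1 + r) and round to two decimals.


Doubling condition: (1 + r)^t = 2
Take ln of both sides: t × ln(1 + r) = ln(2)
t = ln(2) / ln(1 + r)
t = 0.693147 / 0.136539
t = 5.08

t = ln(2) / ln(1 + r) = 5.08 years


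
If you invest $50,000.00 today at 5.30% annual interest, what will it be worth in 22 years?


Future value formula: FV = PV × (1 + r)^t
FV = $50,000.00 × (1 + 0.053)^22
FV = $50,000.00 × 3.114757
FV = $155,737.85

FV = PV × (1 + r)^t = $155,737.85


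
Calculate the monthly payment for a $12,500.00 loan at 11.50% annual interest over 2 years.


Loan payment formula: PMT = PV × r / (1 − (1 + r)^(−n))
Monthly rate r = 0.115/12 ≈ 0.00958333, n = 24 months
Denominator: 1 − (1 + 0.115/12)^(−24) = 0.204596
PMT = $12,500.00 × (0.115/12) / 0.204596
PMT = $585.50 per month

PMT = PV × r / (1-(1+r)^(-n)) = $585.50/month


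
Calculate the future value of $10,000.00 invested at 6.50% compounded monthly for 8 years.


Compound interest formula: A = P(1 + r/n)^(nt)
A = $10,000.00 × (1 + 0.065/12)^(12 × 8)
Growth factor: (1 + 0.065/12)^96 = 1.679669
A = $10,000.00 × 1.679669
A = $16,796.69

A = P(1 + r/n)^(nt) = $16,796.69


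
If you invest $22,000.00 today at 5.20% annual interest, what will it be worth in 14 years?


Future value formula: FV = PV × (1 + r)^t
FV = $22,000.00 × (1 + 0.052)^14
FV = $22,000.00 × 2.0333885
FV = $44,734.55

FV = PV × (1 + r)^t = $44,734.55


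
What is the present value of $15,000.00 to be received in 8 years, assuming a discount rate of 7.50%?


Present value formula: PV = FV / (1 + r)^t
PV = $15,000.00 / (1 + 0.075)^8
PV = $15,000.00 / 1.783478
PV = $8,410.53

PV = FV / (1 + r)^t = $8,410.53


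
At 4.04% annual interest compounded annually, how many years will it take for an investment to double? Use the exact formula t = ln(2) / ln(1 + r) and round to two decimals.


Doubling condition: (1 + r)^t = 2
Take ln of both sides: t × ln(1 + r) = ln(2)
t = ln(2) / ln(1 + r)
t = 0.693147 / 0.039605
t = 17.50

t = ln(2) / ln(1 + r) = 17.50 years


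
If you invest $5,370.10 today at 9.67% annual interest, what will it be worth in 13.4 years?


Future value formula: FV = PV × (1 + r)^t
FV = $5,370.10 × (1 + 0.0967)^13.4
FV = $5,370.10 × 3.444904
FV = $18,499.48

FV = PV × (1 + r)^t = $18,499.48


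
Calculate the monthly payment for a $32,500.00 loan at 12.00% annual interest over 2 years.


Loan payment formula: PMT = PV × r / (1 − (1 + r)^(−n))
Monthly rate r = 0.12/12 = 0.01, n = 24 months
Denominator: 1 − (1 + 0.12/12)^(−24) = 0.212434
PMT = $32,500.00 × (0.12/12) / 0.212434
PMT = $1,529.89 per month

PMT = PV × r / (1-(1+r)^(-n)) = $1,529.89/month


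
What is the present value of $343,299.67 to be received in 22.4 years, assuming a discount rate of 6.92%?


Present value formula: PV = FV / (1 + r)^t
PV = $343,299.67 / (1 + 0.0692)^22.4
PV = $343,299.67 / 4.4763134
PV = $76,692.50

PV = FV / (1 + r)^t = $76,692.50


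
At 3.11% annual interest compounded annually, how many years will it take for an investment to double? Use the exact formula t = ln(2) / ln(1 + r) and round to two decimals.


Doubling condition: (1 + r)^t = 2
Take ln of both sides: t × ln(1 + r) = ln(2)
t = ln(2) / ln(1 + r)
t = 0.693147 / 0.030626
t = 22.63

t = ln(2) / ln(1 + r) = 22.63 years


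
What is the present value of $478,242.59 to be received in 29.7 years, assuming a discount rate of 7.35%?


Present value formula: PV = FV / (1 + r)^t
PV = $478,242.59 / (1 + 0.0735)^29.7
PV = $478,242.59 / 8.219035
PV = $58,187.19

PV = FV / (1 + r)^t = $58,187.19


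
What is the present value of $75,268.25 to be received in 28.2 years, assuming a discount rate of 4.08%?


Present value formula: PV = FV / (1 + r)^t
PV = $75,268.25 / (1 + 0.0408)^28.2
PV = $75,268.25 / 3.0885696
PV = $24,369.94

PV = FV / (1 + r)^t = $24,369.94


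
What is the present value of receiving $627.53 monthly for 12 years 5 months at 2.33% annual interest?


Present value of an ordinary annuity: PV = PMT × (1 − (1 + r)^(−n)) / r
Monthly rate r = 0.0233/12 ≈ 0.00194167, n = 149
PV = $627.53 × (1 − (1 + 0.0233/12)^(−149)) / (0.0233/12)
PV = $627.53 × 129.274834
PV = $81,123.84

PV = PMT × (1-(1+r)^(-n))/r = $81,123.84


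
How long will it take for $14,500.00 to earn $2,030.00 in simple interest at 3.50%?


Rearrange the simple interest formula for t:
I = P × r × t  ⇒  t = I / (P × r)
t = $2,030.00 / ($14,500.00 × 0.035)
t = 4

t = I/(P×r) = 4 years


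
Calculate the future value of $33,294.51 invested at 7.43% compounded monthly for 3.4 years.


Compound interest formula: A = P(1 + r/n)^(nt)
A = $33,294.51 × (1 + 0.0743/12)^(12 × 3.4)
Growth factor: (1 + 0.0743/12)^40.8 = 1.2863917
A = $33,294.51 × 1.2863917
A = $42,829.78

A = P(1 + r/n)^(nt) = $42,829.78


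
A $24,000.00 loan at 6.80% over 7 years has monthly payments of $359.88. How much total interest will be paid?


Total paid over the life of the loan = PMT × n.
Total paid = $359.88 × 84 = $30,229.92
Total interest = total paid − principal = $30,229.92 − $24,000.00 = $6,229.92

Total interest = (PMT × n) - PV = $6,229.92


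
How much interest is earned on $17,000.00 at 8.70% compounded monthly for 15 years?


Compound interest earned = final amount − principal.
A = P(1 + r/n)^(nt) = $17,000.00 × (1 + 0.087/12)^(12 × 15) = $62,396.27
Interest = A − P = $62,396.27 − $17,000.00 = $45,396.27

Interest = A - P = $45,396.27


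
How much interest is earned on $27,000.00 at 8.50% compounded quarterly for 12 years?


Compound interest earned = final amount − principal.
A = P(1 + r/n)^(nt) = $27,000.00 × (1 + 0.085/4)^(4 × 12) = $74,080.36
Interest = A − P = $74,080.36 − $27,000.00 = $47,080.36

Interest = A - P = $47,080.36


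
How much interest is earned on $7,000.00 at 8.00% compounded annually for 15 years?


Compound interest earned = final amount − principal.
A = P(1 + r/n)^(nt) = $7,000.00 × (1 + 0.08/1)^(1 × 15) = $22,205.18
Interest = A − P = $22,205.18 − $7,000.00 = $15,205.18

Interest = A - P = $15,205.18


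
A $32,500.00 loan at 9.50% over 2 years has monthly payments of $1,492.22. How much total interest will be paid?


Total paid over the life of the loan = PMT × n.
Total paid = $1,492.22 × 24 = $35,813.28
Total interest = total paid − principal = $35,813.28 − $32,500.00 = $3,313.28

Total interest = (PMT × n) - PV = $3,313.28


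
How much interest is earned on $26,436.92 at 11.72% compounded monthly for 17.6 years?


Compound interest earned = final amount − principal.
A = P(1 + r/n)^(nt) = $26,436.92 × (1 + 0.1172/12)^(12 × 17.6) = $205,917.10
Interest = A − P = $205,917.10 − $26,436.92 = $179,480.18

Interest = A - P = $179,480.18


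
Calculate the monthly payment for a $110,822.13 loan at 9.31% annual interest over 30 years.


Loan payment formula: PMT = PV × r / (1 − (1 + r)^(−n))
Monthly rate r = 0.0931/12 ≈ 0.00775833, n = 360 months
Denominator: 1 − (1 + 0.0931/12)^(−360) = 0.938099
PMT = $110,822.13 × (0.0931/12) / 0.938099
PMT = $916.53 per month

PMT = PV × r / (1-(1+r)^(-n)) = $916.53/month


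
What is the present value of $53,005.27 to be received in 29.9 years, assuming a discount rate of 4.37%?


Present value formula: PV = FV / (1 + r)^t
PV = $53,005.27 / (1 + 0.0437)^29.9
PV = $53,005.27 / 3.5926337
PV = $14,753.88

PV = FV / (1 + r)^t = $14,753.88


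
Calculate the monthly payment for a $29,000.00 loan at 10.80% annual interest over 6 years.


Loan payment formula: PMT = PV × r / (1 − (1 + r)^(−n))
Monthly rate r = 0.108/12 = 0.009, n = 72 months
Denominator: 1 − (1 + 0.108/12)^(−72) = 0.475391
PMT = $29,000.00 × (0.108/12) / 0.475391
PMT = $549.02 per month

PMT = PV × r / (1-(1+r)^(-n)) = $549.02/month


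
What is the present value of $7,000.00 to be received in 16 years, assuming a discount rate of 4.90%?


Present value formula: PV = FV / (1 + r)^t
PV = $7,000.00 / (1 + 0.049)^16
PV = $7,000.00 / 2.149848
PV = $3,256.04

PV = FV / (1 + r)^t = $3,256.04


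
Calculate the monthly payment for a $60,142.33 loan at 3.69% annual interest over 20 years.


Loan payment formula: PMT = PV × r / (1 − (1 + r)^(−n))
Monthly rate r = 0.0369/12 = 0.003075, n = 240 months
Denominator: 1 − (1 + 0.0369/12)^(−240) = 0.521389
PMT = $60,142.33 × (0.0369/12) / 0.521389
PMT = $354.70 per month

PMT = PV × r / (1-(1+r)^(-n)) = $354.70/month


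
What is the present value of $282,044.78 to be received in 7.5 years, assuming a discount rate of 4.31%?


Present value formula: PV = FV / (1 + r)^t
PV = $282,044.78 / (1 + 0.0431)^7.5
PV = $282,044.78 / 1.3722859
PV = $205,529.17

PV = FV / (1 + r)^t = $205,529.17


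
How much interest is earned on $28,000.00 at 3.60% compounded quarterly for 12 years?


Compound interest earned = final amount − principal.
A = P(1 + r/n)^(nt) = $28,000.00 × (1 + 0.036/4)^(4 × 12) = $43,046.12
Interest = A − P = $43,046.12 − $28,000.00 = $15,046.12

Interest = A - P = $15,046.12


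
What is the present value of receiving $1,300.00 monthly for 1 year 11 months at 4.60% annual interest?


Present value of an ordinary annuity: PV = PMT × (1 − (1 + r)^(−n)) / r
Monthly rate r = 0.046/12 ≈ 0.00383333, n = 23
PV = $1,300.00 × (1 − (1 + 0.046/12)^(−23)) / (0.046/12)
PV = $1,300.00 × 21.974972
PV = $28,567.46

PV = PMT × (1-(1+r)^(-n))/r = $28,567.46


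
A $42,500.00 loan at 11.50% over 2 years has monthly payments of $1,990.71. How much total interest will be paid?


Total paid over the life of the loan = PMT × n.
Total paid = $1,990.71 × 24 = $47,777.04
Total interest = total paid − principal = $47,777.04 − $42,500.00 = $5,277.04

Total interest = (PMT × n) - PV = $5,277.04


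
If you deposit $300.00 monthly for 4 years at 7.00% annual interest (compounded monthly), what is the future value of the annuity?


Future value of an ordinary annuity: FV = PMT × ((1 + r)^n − 1) / r
Monthly rate r = 0.07/12 ≈ 0.00583333, n = 48
FV = $300.00 × ((1 + 0.07/12)^48 − 1) / (0.07/12)
FV = $300.00 × 55.209236
FV = $16,562.77

FV = PMT × ((1+r)^n - 1)/r = $16,562.77


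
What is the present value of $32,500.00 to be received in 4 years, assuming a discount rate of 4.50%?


Present value formula: PV = FV / (1 + r)^t
PV = $32,500.00 / (1 + 0.045)^4
PV = $32,500.00 / 1.1925186
PV = $27,253.24

PV = FV / (1 + r)^t = $27,253.24


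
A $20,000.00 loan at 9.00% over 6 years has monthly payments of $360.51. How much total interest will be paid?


Total paid over the life of the loan = PMT × n.
Total paid = $360.51 × 72 = $25,956.72
Total interest = total paid − principal = $25,956.72 − $20,000.00 = $5,956.72

Total interest = (PMT × n) - PV = $5,956.72


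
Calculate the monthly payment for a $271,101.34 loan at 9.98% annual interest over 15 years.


Loan payment formula: PMT = PV × r / (1 − (1 + r)^(−n))
Monthly rate r = 0.0998/12 ≈ 0.00831667, n = 180 months
Denominator: 1 − (1 + 0.0998/12)^(−180) = 0.774810
PMT = $271,101.34 × (0.0998/12) / 0.774810
PMT = $2,909.95 per month

PMT = PV × r / (1-(1+r)^(-n)) = $2,909.95/month


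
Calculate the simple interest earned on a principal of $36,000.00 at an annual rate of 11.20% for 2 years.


Simple interest formula: I = P × r × t
I = $36,000.00 × 0.112 × 2
I = $8,064.00

I = P × r × t = $8,064.00


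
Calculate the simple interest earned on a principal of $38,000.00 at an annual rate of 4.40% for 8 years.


Simple interest formula: I = P × r × t
I = $38,000.00 × 0.044 × 8
I = $13,376.00

I = P × r × t = $13,376.00


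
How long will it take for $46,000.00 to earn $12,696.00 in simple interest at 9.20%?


Rearrange the simple interest formula for t:
I = P × r × t  ⇒  t = I / (P × r)
t = $12,696.00 / ($46,000.00 × 0.092)
t = 3

t = I/(P×r) = 3 years


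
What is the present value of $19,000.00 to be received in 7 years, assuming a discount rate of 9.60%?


Present value formula: PV = FV / (1 + r)^t
PV = $19,000.00 / (1 + 0.096)^7
PV = $19,000.00 / 1.899651
PV = $10,001.84

PV = FV / (1 + r)^t = $10,001.84


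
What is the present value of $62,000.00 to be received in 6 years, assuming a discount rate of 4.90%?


Present value formula: PV = FV / (1 + r)^t
PV = $62,000.00 / (1 + 0.049)^6
PV = $62,000.00 / 1.3324562
PV = $46,530.61

PV = FV / (1 + r)^t = $46,530.61


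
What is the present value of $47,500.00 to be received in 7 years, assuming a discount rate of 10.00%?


Present value formula: PV = FV / (1 + r)^t
PV = $47,500.00 / (1 + 0.1)^7
PV = $47,500.00 / 1.948717
PV = $24,375.01

PV = FV / (1 + r)^t = $24,375.01


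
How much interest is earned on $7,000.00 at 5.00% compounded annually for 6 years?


Compound interest earned = final amount − principal.
A = P(1 + r/n)^(nt) = $7,000.00 × (1 + 0.05/1)^(1 × 6) = $9,380.67
Interest = A − P = $9,380.67 − $7,000.00 = $2,380.67

Interest = A - P = $2,380.67


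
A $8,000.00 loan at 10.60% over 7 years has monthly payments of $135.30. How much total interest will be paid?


Total paid over the life of the loan = PMT × n.
Total paid = $135.30 × 84 = $11,365.20
Total interest = total paid − principal = $11,365.20 − $8,000.00 = $3,365.20

Total interest = (PMT × n) - PV = $3,365.20


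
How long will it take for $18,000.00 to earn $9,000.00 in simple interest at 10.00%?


Rearrange the simple interest formula for t:
I = P × r × t  ⇒  t = I / (P × r)
t = $9,000.00 / ($18,000.00 × 0.1)
t = 5

t = I/(P×r) = 5 years


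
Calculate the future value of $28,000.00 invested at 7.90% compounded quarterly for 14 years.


Compound interest formula: A = P(1 + r/n)^(nt)
A = $28,000.00 × (1 + 0.079/4)^(4 × 14)
Growth factor: (1 + 0.079/4)^56 = 2.9898402
A = $28,000.00 × 2.9898402
A = $83,715.53

A = P(1 + r/n)^(nt) = $83,715.53


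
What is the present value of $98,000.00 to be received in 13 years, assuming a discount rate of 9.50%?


Present value formula: PV = FV / (1 + r)^t
PV = $98,000.00 / (1 + 0.095)^13
PV = $98,000.00 / 3.253745
PV = $30,119.14

PV = FV / (1 + r)^t = $30,119.14


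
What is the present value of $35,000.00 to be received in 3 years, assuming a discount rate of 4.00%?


Present value formula: PV = FV / (1 + r)^t
PV = $35,000.00 / (1 + 0.04)^3
PV = $35,000.00 / 1.124864
PV = $31,114.87

PV = FV / (1 + r)^t = $31,114.87


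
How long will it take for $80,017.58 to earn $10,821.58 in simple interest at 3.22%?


Rearrange the simple interest formula for t:
I = P × r × t  ⇒  t = I / (P × r)
t = $10,821.58 / ($80,017.58 × 0.0322)
t = 4.2

t = I/(P×r) = 4.2 years


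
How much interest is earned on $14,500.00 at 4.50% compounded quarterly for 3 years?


Compound interest earned = final amount − principal.
A = P(1 + r/n)^(nt) = $14,500.00 × (1 + 0.045/4)^(4 × 3) = $16,583.28
Interest = A − P = $16,583.28 − $14,500.00 = $2,083.28

Interest = A - P = $2,083.28


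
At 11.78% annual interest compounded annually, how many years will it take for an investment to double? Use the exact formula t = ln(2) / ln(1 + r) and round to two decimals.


Doubling condition: (1 + r)^t = 2
Take ln of both sides: t × ln(1 + r) = ln(2)
t = ln(2) / ln(1 + r)
t = 0.693147 / 0.111362
t = 6.22

t = ln(2) / ln(1 + r) = 6.22 years


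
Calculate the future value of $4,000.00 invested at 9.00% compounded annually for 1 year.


Compound interest formula: A = P(1 + r/n)^(nt)
A = $4,000.00 × (1 + 0.09/1)^(1 × 1)
Growth factor: (1 + 0.09/1)^1 = 1.090000
A = $4,000.00 × 1.090000
A = $4,360.00

A = P(1 + r/n)^(nt) = $4,360.00


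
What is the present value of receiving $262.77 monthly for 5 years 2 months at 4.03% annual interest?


Present value of an ordinary annuity: PV = PMT × (1 − (1 + r)^(−n)) / r
Monthly rate r = 0.0403/12 ≈ 0.00335833, n = 62
PV = $262.77 × (1 − (1 + 0.0403/12)^(−62)) / (0.0403/12)
PV = $262.77 × 55.886530
PV = $14,685.30

PV = PMT × (1-(1+r)^(-n))/r = $14,685.30


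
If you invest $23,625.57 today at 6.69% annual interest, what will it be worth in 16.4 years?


Future value formula: FV = PV × (1 + r)^t
FV = $23,625.57 × (1 + 0.0669)^16.4
FV = $23,625.57 × 2.892204
FV = $68,329.97

FV = PV × (1 + r)^t = $68,329.97


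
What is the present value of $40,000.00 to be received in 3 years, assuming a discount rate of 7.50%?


Present value formula: PV = FV / (1 + r)^t
PV = $40,000.00 / (1 + 0.075)^3
PV = $40,000.00 / 1.242297
PV = $32,198.42

PV = FV / (1 + r)^t = $32,198.42


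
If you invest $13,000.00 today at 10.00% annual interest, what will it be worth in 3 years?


Future value formula: FV = PV × (1 + r)^t
FV = $13,000.00 × (1 + 0.1)^3
FV = $13,000.00 × 1.331000
FV = $17,303.00

FV = PV × (1 + r)^t = $17,303.00


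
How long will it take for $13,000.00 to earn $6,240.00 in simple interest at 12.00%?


Rearrange the simple interest formula for t:
I = P × r × t  ⇒  t = I / (P × r)
t = $6,240.00 / ($13,000.00 × 0.12)
t = 4

t = I/(P×r) = 4 years


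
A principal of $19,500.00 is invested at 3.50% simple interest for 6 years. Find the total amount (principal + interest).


Total amount formula: A = P(1 + rt) = P + P·r·t
Interest: I = P × r × t = $19,500.00 × 0.035 × 6 = $4,095.00
A = P + I = $19,500.00 + $4,095.00 = $23,595.00

A = P + I = P(1 + rt) = $23,595.00


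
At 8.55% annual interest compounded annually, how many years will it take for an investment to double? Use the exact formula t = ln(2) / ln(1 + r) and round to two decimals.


Doubling condition: (1 + r)^t = 2
Take ln of both sides: t × ln(1 + r) = ln(2)
t = ln(2) / ln(1 + r)
t = 0.693147 / 0.082041
t = 8.45

t = ln(2) / ln(1 + r) = 8.45 years


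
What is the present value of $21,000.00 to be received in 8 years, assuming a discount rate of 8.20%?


Present value formula: PV = FV / (1 + r)^t
PV = $21,000.00 / (1 + 0.082)^8
PV = $21,000.00 / 1.87852979
PV = $11,178.96

PV = FV / (1 + r)^t = $11,178.96


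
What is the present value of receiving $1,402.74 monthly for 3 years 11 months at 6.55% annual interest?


Present value of an ordinary annuity: PV = PMT × (1 − (1 + r)^(−n)) / r
Monthly rate r = 0.0655/12 ≈ 0.00545833, n = 47
PV = $1,402.74 × (1 − (1 + 0.0655/12)^(−47)) / (0.0655/12)
PV = $1,402.74 × 41.356452
PV = $58,012.35

PV = PMT × (1-(1+r)^(-n))/r = $58,012.35


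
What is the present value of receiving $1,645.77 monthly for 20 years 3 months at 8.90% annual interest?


Present value of an ordinary annuity: PV = PMT × (1 − (1 + r)^(−n)) / r
Monthly rate r = 0.089/12 ≈ 0.00741667, n = 243
PV = $1,645.77 × (1 − (1 + 0.089/12)^(−243)) / (0.089/12)
PV = $1,645.77 × 112.445678
PV = $185,059.72

PV = PMT × (1-(1+r)^(-n))/r = $185,059.72


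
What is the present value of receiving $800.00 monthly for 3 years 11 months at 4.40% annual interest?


Present value of an ordinary annuity: PV = PMT × (1 − (1 + r)^(−n)) / r
Monthly rate r = 0.044/12 ≈ 0.00366667, n = 47
PV = $800.00 × (1 − (1 + 0.044/12)^(−47)) / (0.044/12)
PV = $800.00 × 43.100759
PV = $34,480.61

PV = PMT × (1-(1+r)^(-n))/r = $34,480.61


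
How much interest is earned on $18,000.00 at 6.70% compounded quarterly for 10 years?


Compound interest earned = final amount − principal.
A = P(1 + r/n)^(nt) = $18,000.00 × (1 + 0.067/4)^(4 × 10) = $34,981.61
Interest = A − P = $34,981.61 − $18,000.00 = $16,981.61

Interest = A - P = $16,981.61


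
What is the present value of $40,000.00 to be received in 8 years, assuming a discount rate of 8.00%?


Present value formula: PV = FV / (1 + r)^t
PV = $40,000.00 / (1 + 0.08)^8
PV = $40,000.00 / 1.850930
PV = $21,610.76

PV = FV / (1 + r)^t = $21,610.76


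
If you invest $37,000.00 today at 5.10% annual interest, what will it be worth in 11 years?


Future value formula: FV = PV × (1 + r)^t
FV = $37,000.00 × (1 + 0.051)^11
FV = $37,000.00 × 1.7283428
FV = $63,948.68

FV = PV × (1 + r)^t = $63,948.68


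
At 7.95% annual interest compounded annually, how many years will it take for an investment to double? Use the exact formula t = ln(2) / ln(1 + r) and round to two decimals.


Doubling condition: (1 + r)^t = 2
Take ln of both sides: t × ln(1 + r) = ln(2)
t = ln(2) / ln(1 + r)
t = 0.693147 / 0.076498
t = 9.06

t = ln(2) / ln(1 + r) = 9.06 years


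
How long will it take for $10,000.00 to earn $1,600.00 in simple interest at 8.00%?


Rearrange the simple interest formula for t:
I = P × r × t  ⇒  t = I / (P × r)
t = $1,600.00 / ($10,000.00 × 0.08)
t = 2

t = I/(P×r) = 2 years


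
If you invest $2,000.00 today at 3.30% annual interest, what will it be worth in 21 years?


Future value formula: FV = PV × (1 + r)^t
FV = $2,000.00 × (1 + 0.033)^21
FV = $2,000.00 × 1.977456
FV = $3,954.91

FV = PV × (1 + r)^t = $3,954.91


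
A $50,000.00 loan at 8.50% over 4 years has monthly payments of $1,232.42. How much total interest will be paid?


Total paid over the life of the loan = PMT × n.
Total paid = $1,232.42 × 48 = $59,156.16
Total interest = total paid − principal = $59,156.16 − $50,000.00 = $9,156.16

Total interest = (PMT × n) - PV = $9,156.16


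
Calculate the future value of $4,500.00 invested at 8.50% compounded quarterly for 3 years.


Compound interest formula: A = P(1 + r/n)^(nt)
A = $4,500.00 × (1 + 0.085/4)^(4 × 3)
Growth factor: (1 + 0.085/4)^12 = 1.2870186
A = $4,500.00 × 1.2870186
A = $5,791.58

A = P(1 + r/n)^(nt) = $5,791.58
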